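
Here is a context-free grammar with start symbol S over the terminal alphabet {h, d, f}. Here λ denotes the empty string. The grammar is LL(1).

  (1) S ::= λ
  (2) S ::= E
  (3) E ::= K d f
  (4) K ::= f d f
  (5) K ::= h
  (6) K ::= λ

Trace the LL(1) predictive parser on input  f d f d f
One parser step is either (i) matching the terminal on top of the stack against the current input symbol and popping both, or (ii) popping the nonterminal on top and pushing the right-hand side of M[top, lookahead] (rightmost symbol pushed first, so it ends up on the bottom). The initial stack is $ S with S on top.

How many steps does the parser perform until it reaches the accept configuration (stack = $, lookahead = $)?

8

     Stack        Input        Action
  1  $ S          f d f d f $  expand S ::= E
  2  $ E          f d f d f $  expand E ::= K d f
  3  $ f d K      f d f d f $  expand K ::= f d f
  4  $ f d f d f  f d f d f $  match f
  5  $ f d f d    d f d f $    match d
  6  $ f d f      f d f $      match f
  7  $ f d        d f $        match d
  8  $ f          f $          match f
Accept reached after 8 steps.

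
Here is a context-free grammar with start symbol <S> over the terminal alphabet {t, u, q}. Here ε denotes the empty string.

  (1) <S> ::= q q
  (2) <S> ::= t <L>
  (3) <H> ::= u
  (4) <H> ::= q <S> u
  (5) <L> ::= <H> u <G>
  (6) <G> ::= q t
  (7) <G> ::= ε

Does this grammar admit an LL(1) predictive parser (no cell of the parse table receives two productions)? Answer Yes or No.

Yes

FIRST(<S>) = {q, t}
FIRST(<H>) = {q, u}
FIRST(<L>) = {q, u}
FIRST(<G>) = {ε, q}
FOLLOW(<S>) = {$, u}
FOLLOW(<H>) = {u}
FOLLOW(<L>) = {$, u}
FOLLOW(<G>) = {$, u}
Each cell of M receives at most one production.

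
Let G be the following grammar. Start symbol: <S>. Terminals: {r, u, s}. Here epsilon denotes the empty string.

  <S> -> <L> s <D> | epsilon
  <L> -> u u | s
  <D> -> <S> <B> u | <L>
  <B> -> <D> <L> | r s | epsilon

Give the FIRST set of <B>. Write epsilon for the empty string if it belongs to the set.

{epsilon, r, s, u}

FIRST(<L>): from <L>->u u we get {u}; from <L>->s we get {s}. So FIRST(<L>) = {s, u}.
FIRST(<S>): from <S>-><L> s <D> we get {s, u}; from <S>->epsilon we get {epsilon}. So FIRST(<S>) = {epsilon, s, u}.
FIRST(<D>): from <D>-><S> <B> u we get {r, s, u}; from <D>-><L> we get {s, u}. So FIRST(<D>) = {r, s, u}.
FIRST(<B>): from <B>-><D> <L> we get {r, s, u}; from <B>->r s we get {r}; from <B>->epsilon we get {epsilon}. So FIRST(<B>) = {epsilon, r, s, u}.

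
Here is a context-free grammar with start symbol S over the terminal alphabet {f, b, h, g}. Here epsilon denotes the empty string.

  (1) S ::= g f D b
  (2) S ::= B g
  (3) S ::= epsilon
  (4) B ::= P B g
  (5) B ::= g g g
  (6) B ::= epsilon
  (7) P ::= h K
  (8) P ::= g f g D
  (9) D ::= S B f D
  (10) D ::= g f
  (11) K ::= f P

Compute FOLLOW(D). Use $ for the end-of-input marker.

{b, g, h}

FIRST(P): from P::=h K we get {h}; from P::=g f g D we get {g}. So FIRST(P) = {g, h}.
FIRST(K): from K::=f P we get {f}. So FIRST(K) = {f}.
FIRST(B): from B::=P B g we get {g, h}; from B::=g g g we get {g}; from B::=epsilon we get {epsilon}. So FIRST(B) = {epsilon, g, h}.
FIRST(S): from S::=g f D b we get {g}; from S::=B g we get {g, h}; from S::=epsilon we get {epsilon}. So FIRST(S) = {epsilon, g, h}.
FIRST(D): from D::=S B f D we get {f, g, h}; from D::=g f we get {g}. So FIRST(D) = {f, g, h}.
FOLLOW(S) includes $ since S is the start symbol.
FOLLOW(S): in D::=S B f D, S is followed by B f D with FIRST {f, g, h}. Thus FOLLOW(S) = {$, f, g, h}.
FOLLOW(B): in S::=B g, B is followed by g with FIRST {g}; in B::=P B g, B is followed by g with FIRST {g}; in D::=S B f D, B is followed by f D with FIRST {f}. Thus FOLLOW(B) = {f, g}.
FOLLOW(P): in B::=P B g, P is followed by B g with FIRST {g, h}; in K::=f P, the suffix after P is empty, so FOLLOW(P) ⊇ FOLLOW(K) = {g, h}. Thus FOLLOW(P) = {g, h}.
FOLLOW(D): in S::=g f D b, D is followed by b with FIRST {b}; in P::=g f g D, the suffix after D is empty, so FOLLOW(D) ⊇ FOLLOW(P) = {g, h}; in D::=S B f D, the suffix after D is empty (adds nothing new). Thus FOLLOW(D) = {b, g, h}.
FOLLOW(K): in P::=h K, the suffix after K is empty, so FOLLOW(K) ⊇ FOLLOW(P) = {g, h}. Thus FOLLOW(K) = {g, h}.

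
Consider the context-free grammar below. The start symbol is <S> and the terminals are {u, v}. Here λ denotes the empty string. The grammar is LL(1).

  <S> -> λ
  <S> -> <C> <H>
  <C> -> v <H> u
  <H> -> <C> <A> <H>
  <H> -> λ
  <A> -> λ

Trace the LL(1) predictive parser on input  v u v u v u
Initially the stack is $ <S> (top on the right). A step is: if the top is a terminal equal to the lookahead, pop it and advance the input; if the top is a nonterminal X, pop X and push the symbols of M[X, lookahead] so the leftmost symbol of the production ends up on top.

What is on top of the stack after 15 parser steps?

u

step 1: stack=$ <S>  input=v u v u v u $  — expand <S> -> <C> <H>
step 2: stack=$ <H> <C>  input=v u v u v u $  — expand <C> -> v <H> u
step 3: stack=$ <H> u <H> v  input=v u v u v u $  — match v
step 4: stack=$ <H> u <H>  input=u v u v u $  — expand <H> -> λ
step 5: stack=$ <H> u  input=u v u v u $  — match u
step 6: stack=$ <H>  input=v u v u $  — expand <H> -> <C> <A> <H>
step 7: stack=$ <H> <A> <C>  input=v u v u $  — expand <C> -> v <H> u
step 8: stack=$ <H> <A> u <H> v  input=v u v u $  — match v
step 9: stack=$ <H> <A> u <H>  input=u v u $  — expand <H> -> λ
step 10: stack=$ <H> <A> u  input=u v u $  — match u
step 11: stack=$ <H> <A>  input=v u $  — expand <A> -> λ
step 12: stack=$ <H>  input=v u $  — expand <H> -> <C> <A> <H>
step 13: stack=$ <H> <A> <C>  input=v u $  — expand <C> -> v <H> u
step 14: stack=$ <H> <A> u <H> v  input=v u $  — match v
step 15: stack=$ <H> <A> u <H>  input=u $  — expand <H> -> λ
Stack after step 15: $ <H> <A> u (top = u).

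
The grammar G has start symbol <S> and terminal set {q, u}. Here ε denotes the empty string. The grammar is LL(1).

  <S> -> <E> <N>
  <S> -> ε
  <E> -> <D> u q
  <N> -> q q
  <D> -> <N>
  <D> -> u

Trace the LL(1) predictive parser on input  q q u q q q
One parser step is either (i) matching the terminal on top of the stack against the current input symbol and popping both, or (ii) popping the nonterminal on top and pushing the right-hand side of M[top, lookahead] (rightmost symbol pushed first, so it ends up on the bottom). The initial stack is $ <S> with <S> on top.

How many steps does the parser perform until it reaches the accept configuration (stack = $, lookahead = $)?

11

step 1: stack=$ <S>  input=q q u q q q $  — expand <S> -> <E> <N>
step 2: stack=$ <N> <E>  input=q q u q q q $  — expand <E> -> <D> u q
step 3: stack=$ <N> q u <D>  input=q q u q q q $  — expand <D> -> <N>
step 4: stack=$ <N> q u <N>  input=q q u q q q $  — expand <N> -> q q
step 5: stack=$ <N> q u q q  input=q q u q q q $  — match q
step 6: stack=$ <N> q u q  input=q u q q q $  — match q
step 7: stack=$ <N> q u  input=u q q q $  — match u
step 8: stack=$ <N> q  input=q q q $  — match q
step 9: stack=$ <N>  input=q q $  — expand <N> -> q q
step 10: stack=$ q q  input=q q $  — match q
step 11: stack=$ q  input=q $  — match q
Accept reached after 11 steps.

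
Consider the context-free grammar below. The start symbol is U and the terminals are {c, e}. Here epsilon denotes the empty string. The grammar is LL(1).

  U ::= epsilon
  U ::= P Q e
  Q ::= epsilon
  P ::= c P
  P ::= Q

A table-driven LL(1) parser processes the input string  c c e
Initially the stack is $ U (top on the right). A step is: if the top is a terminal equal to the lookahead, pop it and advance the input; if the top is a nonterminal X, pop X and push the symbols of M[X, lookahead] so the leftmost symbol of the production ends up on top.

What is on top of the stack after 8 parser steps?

e

     Stack      Input    Action
  1  $ U        c c e $  expand U ::= P Q e
  2  $ e Q P    c c e $  expand P ::= c P
  3  $ e Q P c  c c e $  match c
  4  $ e Q P    c e $    expand P ::= c P
  5  $ e Q P c  c e $    match c
  6  $ e Q P    e $      expand P ::= Q
  7  $ e Q Q    e $      expand Q ::= epsilon
  8  $ e Q      e $      expand Q ::= epsilon
Stack after step 8: $ e (top = e).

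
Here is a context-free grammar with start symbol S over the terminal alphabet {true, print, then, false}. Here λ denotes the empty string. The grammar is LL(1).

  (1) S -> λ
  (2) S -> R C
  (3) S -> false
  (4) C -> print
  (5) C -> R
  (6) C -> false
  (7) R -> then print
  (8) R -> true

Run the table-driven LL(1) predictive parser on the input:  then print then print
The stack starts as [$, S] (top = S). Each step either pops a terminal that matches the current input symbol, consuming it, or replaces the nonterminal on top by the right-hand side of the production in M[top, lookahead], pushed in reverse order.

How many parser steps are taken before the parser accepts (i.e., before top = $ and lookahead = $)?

     Stack           Input                    Action
  1  $ S             then print then print $  expand S -> R C
  2  $ C R           then print then print $  expand R -> then print
  3  $ C print then  then print then print $  match then
  4  $ C print       print then print $       match print
  5  $ C             then print $             expand C -> R
  6  $ R             then print $             expand R -> then print
  7  $ print then    then print $             match then
  8  $ print         print $                  match print
Accept reached after 8 steps.

8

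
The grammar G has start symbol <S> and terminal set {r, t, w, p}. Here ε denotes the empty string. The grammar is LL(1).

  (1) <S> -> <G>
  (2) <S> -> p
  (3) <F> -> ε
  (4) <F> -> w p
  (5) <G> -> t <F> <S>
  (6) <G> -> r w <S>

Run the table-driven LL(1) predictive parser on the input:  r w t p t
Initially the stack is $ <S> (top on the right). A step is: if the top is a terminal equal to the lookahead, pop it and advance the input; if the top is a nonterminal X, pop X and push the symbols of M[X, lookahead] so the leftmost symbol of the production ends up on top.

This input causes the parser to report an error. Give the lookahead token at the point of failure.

t

      Stack        Input        Action
   1  $ <S>        r w t p t $  expand <S> -> <G>
   2  $ <G>        r w t p t $  expand <G> -> r w <S>
   3  $ <S> w r    r w t p t $  match r
   4  $ <S> w      w t p t $    match w
   5  $ <S>        t p t $      expand <S> -> <G>
   6  $ <G>        t p t $      expand <G> -> t <F> <S>
   7  $ <S> <F> t  t p t $      match t
   8  $ <S> <F>    p t $        expand <F> -> ε
   9  $ <S>        p t $        expand <S> -> p
  10  $ p          p t $        match p
  11  $            t $          error: stack empty but input remains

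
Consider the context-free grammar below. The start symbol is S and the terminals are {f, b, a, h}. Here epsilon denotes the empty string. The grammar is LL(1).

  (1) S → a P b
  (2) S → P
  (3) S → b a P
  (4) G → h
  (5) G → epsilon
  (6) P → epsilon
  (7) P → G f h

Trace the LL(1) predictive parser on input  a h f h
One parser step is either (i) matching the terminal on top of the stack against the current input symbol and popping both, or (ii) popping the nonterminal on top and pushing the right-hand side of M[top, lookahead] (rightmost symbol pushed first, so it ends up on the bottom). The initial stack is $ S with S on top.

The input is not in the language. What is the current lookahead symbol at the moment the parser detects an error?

step 1: stack=$ S  input=a h f h $  — expand S → a P b
step 2: stack=$ b P a  input=a h f h $  — match a
step 3: stack=$ b P  input=h f h $  — expand P → G f h
step 4: stack=$ b h f G  input=h f h $  — expand G → h
step 5: stack=$ b h f h  input=h f h $  — match h
step 6: stack=$ b h f  input=f h $  — match f
step 7: stack=$ b h  input=h $  — match h
step 8: stack=$ b  input=$  — error: top is terminal b but lookahead is $

$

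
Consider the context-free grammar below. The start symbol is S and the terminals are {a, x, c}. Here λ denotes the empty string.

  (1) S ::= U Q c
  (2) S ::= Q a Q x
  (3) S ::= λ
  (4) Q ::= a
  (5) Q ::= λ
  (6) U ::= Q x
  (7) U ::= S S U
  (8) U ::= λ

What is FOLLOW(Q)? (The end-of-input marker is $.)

{a, c, x}

FIRST(Q) = {λ, a}
FIRST(S) = {λ, a, c, x}  (via U Q c, Q a Q x)
FIRST(U) = {λ, a, c, x}  (via Q x, S S U)
FOLLOW(S) includes $ since S is the start symbol.
FOLLOW(Q): in S::=U Q c, Q is followed by c with FIRST {c}; in S::=Q a Q x (occurrence 1), Q is followed by a Q x with FIRST {a}; in S::=Q a Q x (occurrence 2), Q is followed by x with FIRST {x}; in U::=Q x, Q is followed by x with FIRST {x}. Thus FOLLOW(Q) = {a, c, x}.
FOLLOW(U): in S::=U Q c, U is followed by Q c with FIRST {a, c}; in U::=S S U, the suffix after U is empty (adds nothing new). Thus FOLLOW(U) = {a, c}.
FOLLOW(S): in U::=S S U (occurrence 1), S is followed by S U with FIRST {λ, a, c, x}; in U::=S S U (occurrence 1), the suffix after S is nullable, so FOLLOW(S) ⊇ FOLLOW(U) = {a, c}; in U::=S S U (occurrence 2), S is followed by U with FIRST {λ, a, c, x}; in U::=S S U (occurrence 2), the suffix after S is nullable, so FOLLOW(S) ⊇ FOLLOW(U) = {a, c}. Thus FOLLOW(S) = {$, a, c, x}.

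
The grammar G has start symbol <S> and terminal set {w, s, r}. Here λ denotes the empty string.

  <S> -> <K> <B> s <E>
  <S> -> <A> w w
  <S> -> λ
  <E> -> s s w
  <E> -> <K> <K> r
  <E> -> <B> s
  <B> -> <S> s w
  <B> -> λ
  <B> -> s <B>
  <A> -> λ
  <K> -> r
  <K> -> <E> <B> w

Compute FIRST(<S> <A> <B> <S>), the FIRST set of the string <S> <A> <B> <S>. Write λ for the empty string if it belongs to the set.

FIRST(<A>) = {λ}
FIRST(<S>) = {λ, r, s, w}  (via <K> <B> s <E>, <A> w w)
FIRST(<B>) = {λ, r, s, w}  (via <S> s w)
FIRST(<E>) = {r, s, w}  (via <K> <K> r, <B> s)
FIRST(<K>) = {r, s, w}  (via <E> <B> w)
FIRST(<S> <A> <B> <S>): take FIRST of each symbol in turn, carrying on past any symbol whose FIRST contains λ; result {λ, r, s, w}.

{λ, r, s, w}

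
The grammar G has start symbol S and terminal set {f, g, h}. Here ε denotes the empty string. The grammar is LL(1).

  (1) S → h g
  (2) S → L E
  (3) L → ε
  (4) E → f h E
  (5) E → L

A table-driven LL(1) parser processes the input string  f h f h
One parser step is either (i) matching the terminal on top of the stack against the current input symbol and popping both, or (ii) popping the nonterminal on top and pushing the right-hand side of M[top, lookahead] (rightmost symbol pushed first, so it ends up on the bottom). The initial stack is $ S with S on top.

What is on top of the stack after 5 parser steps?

E

     Stack    Input      Action
  1  $ S      f h f h $  expand S → L E
  2  $ E L    f h f h $  expand L → ε
  3  $ E      f h f h $  expand E → f h E
  4  $ E h f  f h f h $  match f
  5  $ E h    h f h $    match h
Stack after step 5: $ E (top = E).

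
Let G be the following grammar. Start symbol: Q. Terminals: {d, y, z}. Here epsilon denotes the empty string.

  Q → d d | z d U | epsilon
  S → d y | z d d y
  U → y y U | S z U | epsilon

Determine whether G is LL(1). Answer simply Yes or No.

FIRST(Q) = {epsilon, d, z}
FIRST(S) = {d, z}
FIRST(U) = {epsilon, d, y, z}
FOLLOW(Q) = {$}
FOLLOW(S) = {z}
FOLLOW(U) = {$}
Each cell of M receives at most one production.

Yes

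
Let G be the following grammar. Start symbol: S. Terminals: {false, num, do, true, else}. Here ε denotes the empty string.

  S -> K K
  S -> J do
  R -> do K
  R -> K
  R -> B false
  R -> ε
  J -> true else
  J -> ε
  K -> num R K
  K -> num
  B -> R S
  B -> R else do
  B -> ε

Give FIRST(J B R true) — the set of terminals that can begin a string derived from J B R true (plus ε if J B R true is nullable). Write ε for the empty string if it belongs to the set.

FIRST(J) = {ε, true}
FIRST(K) = {num}
FIRST(S) = {do, num, true}  (via K K, J do)
FIRST(R) = {ε, do, else, false, num, true}  (via K, B false)
FIRST(B) = {ε, do, else, false, num, true}  (via R S, R else do)
FIRST(J B R true): take FIRST of each symbol in turn, carrying on past any symbol whose FIRST contains ε; result {do, else, false, num, true}.

{do, else, false, num, true}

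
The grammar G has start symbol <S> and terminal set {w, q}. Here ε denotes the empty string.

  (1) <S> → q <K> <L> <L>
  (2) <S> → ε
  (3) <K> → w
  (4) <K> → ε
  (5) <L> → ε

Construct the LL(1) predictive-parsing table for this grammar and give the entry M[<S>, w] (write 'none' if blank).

none

FIRST(<S>): from <S>→q <K> <L> <L> we get {q}; from <S>→ε we get {ε}. So FIRST(<S>) = {ε, q}.
FIRST(<K>): from <K>→w we get {w}; from <K>→ε we get {ε}. So FIRST(<K>) = {ε, w}.
FIRST(<L>): from <L>→ε we get {ε}. So FIRST(<L>) = {ε}.
FOLLOW(<S>) includes $ since <S> is the start symbol.
FOLLOW(<S>): <S> appears on no right-hand side. Thus FOLLOW(<S>) = {$}.
For <S> → q <K> <L> <L>: FIRST(q <K> <L> <L>) = {q}, so it goes in M[<S>, t] for t ∈ {q}.
For <S> → ε: FIRST(ε) = {ε}, so it goes in M[<S>, t] for t ∈ {}; since ε ∈ FIRST, also for every t ∈ FOLLOW(<S>) = {$}.
None of these place a production in M[<S>, w].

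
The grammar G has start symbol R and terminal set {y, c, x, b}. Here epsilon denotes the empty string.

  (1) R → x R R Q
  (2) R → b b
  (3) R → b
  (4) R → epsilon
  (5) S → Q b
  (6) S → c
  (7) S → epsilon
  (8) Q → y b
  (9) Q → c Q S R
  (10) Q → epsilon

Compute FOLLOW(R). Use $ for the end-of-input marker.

FIRST(R): from R→x R R Q we get {x}; from R→b b we get {b}; from R→b we get {b}; from R→epsilon we get {epsilon}. So FIRST(R) = {epsilon, b, x}.
FIRST(Q): from Q→y b we get {y}; from Q→c Q S R we get {c}; from Q→epsilon we get {epsilon}. So FIRST(Q) = {epsilon, c, y}.
FIRST(S): from S→Q b we get {b, c, y}; from S→c we get {c}; from S→epsilon we get {epsilon}. So FIRST(S) = {epsilon, b, c, y}.
FOLLOW(R) includes $ since R is the start symbol.
FOLLOW(R): in R→x R R Q (occurrence 1), R is followed by R Q with FIRST {epsilon, b, c, x, y}; in R→x R R Q (occurrence 1), the suffix after R is nullable (adds nothing new); in R→x R R Q (occurrence 2), R is followed by Q with FIRST {epsilon, c, y}; in R→x R R Q (occurrence 2), the suffix after R is nullable (adds nothing new); in Q→c Q S R, the suffix after R is empty, so FOLLOW(R) ⊇ FOLLOW(Q) = {$, b, c, x, y}. Thus FOLLOW(R) = {$, b, c, x, y}.
FOLLOW(Q): in R→x R R Q, the suffix after Q is empty, so FOLLOW(Q) ⊇ FOLLOW(R) = {$, b, c, x, y}; in S→Q b, Q is followed by b with FIRST {b}; in Q→c Q S R, Q is followed by S R with FIRST {epsilon, b, c, x, y}; in Q→c Q S R, the suffix after Q is nullable (adds nothing new). Thus FOLLOW(Q) = {$, b, c, x, y}.
FOLLOW(S): in Q→c Q S R, S is followed by R with FIRST {epsilon, b, x}; in Q→c Q S R, the suffix after S is nullable, so FOLLOW(S) ⊇ FOLLOW(Q) = {$, b, c, x, y}. Thus FOLLOW(S) = {$, b, c, x, y}.

{$, b, c, x, y}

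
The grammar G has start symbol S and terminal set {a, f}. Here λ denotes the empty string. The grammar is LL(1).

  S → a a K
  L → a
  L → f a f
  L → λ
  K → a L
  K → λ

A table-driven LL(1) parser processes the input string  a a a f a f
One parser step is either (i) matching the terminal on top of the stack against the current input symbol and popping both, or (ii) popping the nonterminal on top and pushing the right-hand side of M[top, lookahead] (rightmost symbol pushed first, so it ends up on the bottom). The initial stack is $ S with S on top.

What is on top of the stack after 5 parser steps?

L

     Stack    Input          Action
  1  $ S      a a a f a f $  expand S → a a K
  2  $ K a a  a a a f a f $  match a
  3  $ K a    a a f a f $    match a
  4  $ K      a f a f $      expand K → a L
  5  $ L a    a f a f $      match a
Stack after step 5: $ L (top = L).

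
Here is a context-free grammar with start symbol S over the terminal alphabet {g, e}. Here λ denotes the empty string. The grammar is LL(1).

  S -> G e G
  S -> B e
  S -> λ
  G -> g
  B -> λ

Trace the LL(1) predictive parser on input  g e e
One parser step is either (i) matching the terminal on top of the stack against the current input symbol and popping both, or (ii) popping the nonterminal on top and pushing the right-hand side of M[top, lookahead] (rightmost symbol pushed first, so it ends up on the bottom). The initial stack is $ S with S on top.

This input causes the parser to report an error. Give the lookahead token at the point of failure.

     Stack    Input    Action
  1  $ S      g e e $  expand S -> G e G
  2  $ G e G  g e e $  expand G -> g
  3  $ G e g  g e e $  match g
  4  $ G e    e e $    match e
  5  $ G      e $      error: M[G, e] is empty

e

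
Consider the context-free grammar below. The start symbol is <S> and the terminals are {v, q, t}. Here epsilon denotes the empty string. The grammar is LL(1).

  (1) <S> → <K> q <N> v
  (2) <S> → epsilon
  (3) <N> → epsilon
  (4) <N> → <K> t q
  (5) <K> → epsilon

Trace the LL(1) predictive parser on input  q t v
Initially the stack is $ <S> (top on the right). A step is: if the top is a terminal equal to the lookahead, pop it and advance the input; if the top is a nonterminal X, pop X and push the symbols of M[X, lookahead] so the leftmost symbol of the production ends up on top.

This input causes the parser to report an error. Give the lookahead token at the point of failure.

v

     Stack          Input    Action
  1  $ <S>          q t v $  expand <S> → <K> q <N> v
  2  $ v <N> q <K>  q t v $  expand <K> → epsilon
  3  $ v <N> q      q t v $  match q
  4  $ v <N>        t v $    expand <N> → <K> t q
  5  $ v q t <K>    t v $    expand <K> → epsilon
  6  $ v q t        t v $    match t
  7  $ v q          v $      error: top is terminal q but lookahead is v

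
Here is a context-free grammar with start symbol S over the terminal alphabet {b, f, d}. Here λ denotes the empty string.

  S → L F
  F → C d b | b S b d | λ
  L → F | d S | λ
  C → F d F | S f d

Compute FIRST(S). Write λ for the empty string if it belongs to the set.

FIRST(S) = {λ, b, d, f}  (via L F)
FIRST(F) = {λ, b, d, f}  (via C d b)
FIRST(L) = {λ, b, d, f}  (via F)
FIRST(C) = {b, d, f}  (via F d F, S f d)

{λ, b, d, f}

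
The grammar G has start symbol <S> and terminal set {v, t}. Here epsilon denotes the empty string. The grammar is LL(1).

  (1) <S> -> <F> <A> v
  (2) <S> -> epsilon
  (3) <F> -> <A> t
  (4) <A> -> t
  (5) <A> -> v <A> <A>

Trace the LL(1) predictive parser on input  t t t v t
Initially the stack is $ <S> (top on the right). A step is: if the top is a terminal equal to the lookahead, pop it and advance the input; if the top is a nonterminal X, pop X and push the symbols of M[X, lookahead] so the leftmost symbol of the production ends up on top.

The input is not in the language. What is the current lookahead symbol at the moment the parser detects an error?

t

step 1: stack=$ <S>  input=t t t v t $  — expand <S> -> <F> <A> v
step 2: stack=$ v <A> <F>  input=t t t v t $  — expand <F> -> <A> t
step 3: stack=$ v <A> t <A>  input=t t t v t $  — expand <A> -> t
step 4: stack=$ v <A> t t  input=t t t v t $  — match t
step 5: stack=$ v <A> t  input=t t v t $  — match t
step 6: stack=$ v <A>  input=t v t $  — expand <A> -> t
step 7: stack=$ v t  input=t v t $  — match t
step 8: stack=$ v  input=v t $  — match v
step 9: stack=$  input=t $  — error: stack empty but input remains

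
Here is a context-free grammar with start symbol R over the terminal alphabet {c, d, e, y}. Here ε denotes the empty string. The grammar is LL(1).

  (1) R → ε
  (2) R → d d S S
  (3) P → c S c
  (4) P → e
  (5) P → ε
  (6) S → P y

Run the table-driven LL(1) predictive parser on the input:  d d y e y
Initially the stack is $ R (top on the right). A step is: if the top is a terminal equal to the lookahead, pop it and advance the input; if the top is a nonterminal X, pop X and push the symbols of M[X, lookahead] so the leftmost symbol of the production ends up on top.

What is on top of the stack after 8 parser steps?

e

     Stack      Input        Action
  1  $ R        d d y e y $  expand R → d d S S
  2  $ S S d d  d d y e y $  match d
  3  $ S S d    d y e y $    match d
  4  $ S S      y e y $      expand S → P y
  5  $ S y P    y e y $      expand P → ε
  6  $ S y      y e y $      match y
  7  $ S        e y $        expand S → P y
  8  $ y P      e y $        expand P → e
Stack after step 8: $ y e (top = e).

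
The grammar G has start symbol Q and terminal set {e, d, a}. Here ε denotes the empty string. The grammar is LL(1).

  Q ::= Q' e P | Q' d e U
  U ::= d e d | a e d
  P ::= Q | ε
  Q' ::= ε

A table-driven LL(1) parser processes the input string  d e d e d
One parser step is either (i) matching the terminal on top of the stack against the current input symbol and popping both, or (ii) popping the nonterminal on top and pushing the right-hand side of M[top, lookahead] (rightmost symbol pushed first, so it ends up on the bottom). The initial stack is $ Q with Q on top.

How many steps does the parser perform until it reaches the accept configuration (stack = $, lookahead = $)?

     Stack       Input        Action
  1  $ Q         d e d e d $  expand Q ::= Q' d e U
  2  $ U e d Q'  d e d e d $  expand Q' ::= ε
  3  $ U e d     d e d e d $  match d
  4  $ U e       e d e d $    match e
  5  $ U         d e d $      expand U ::= d e d
  6  $ d e d     d e d $      match d
  7  $ d e       e d $        match e
  8  $ d         d $          match d
Accept reached after 8 steps.

8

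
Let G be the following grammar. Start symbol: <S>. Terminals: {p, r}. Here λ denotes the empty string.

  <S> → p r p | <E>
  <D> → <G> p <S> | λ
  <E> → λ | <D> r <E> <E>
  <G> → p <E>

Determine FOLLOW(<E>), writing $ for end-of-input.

FIRST(<G>): from <G>→p <E> we get {p}. So FIRST(<G>) = {p}.
FIRST(<D>): from <D>→<G> p <S> we get {p}; from <D>→λ we get {λ}. So FIRST(<D>) = {λ, p}.
FIRST(<E>): from <E>→λ we get {λ}; from <E>→<D> r <E> <E> we get {p, r}. So FIRST(<E>) = {λ, p, r}.
FIRST(<S>): from <S>→p r p we get {p}; from <S>→<E> we get {λ, p, r}. So FIRST(<S>) = {λ, p, r}.
FOLLOW(<S>) includes $ since <S> is the start symbol.
FOLLOW(<D>): in <E>→<D> r <E> <E>, <D> is followed by r <E> <E> with FIRST {r}. Thus FOLLOW(<D>) = {r}.
FOLLOW(<S>): in <D>→<G> p <S>, the suffix after <S> is empty, so FOLLOW(<S>) ⊇ FOLLOW(<D>) = {r}. Thus FOLLOW(<S>) = {$, r}.
FOLLOW(<G>): in <D>→<G> p <S>, <G> is followed by p <S> with FIRST {p}. Thus FOLLOW(<G>) = {p}.
FOLLOW(<E>): in <S>→<E>, the suffix after <E> is empty, so FOLLOW(<E>) ⊇ FOLLOW(<S>) = {$, r}; in <E>→<D> r <E> <E> (occurrence 1), <E> is followed by <E> with FIRST {λ, p, r}; in <E>→<D> r <E> <E> (occurrence 1), the suffix after <E> is nullable (adds nothing new); in <E>→<D> r <E> <E> (occurrence 2), the suffix after <E> is empty (adds nothing new); in <G>→p <E>, the suffix after <E> is empty, so FOLLOW(<E>) ⊇ FOLLOW(<G>) = {p}. Thus FOLLOW(<E>) = {$, p, r}.

{$, p, r}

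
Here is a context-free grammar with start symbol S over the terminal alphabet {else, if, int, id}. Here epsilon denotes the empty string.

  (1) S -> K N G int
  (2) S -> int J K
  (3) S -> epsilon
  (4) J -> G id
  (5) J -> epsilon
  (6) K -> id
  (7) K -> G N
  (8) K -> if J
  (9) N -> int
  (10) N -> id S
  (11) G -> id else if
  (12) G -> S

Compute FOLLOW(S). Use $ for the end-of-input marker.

FIRST(N) = {id, int}
FIRST(S) = {epsilon, id, if, int}  (via K N G int)
FIRST(G) = {epsilon, id, if, int}  (via S)
FIRST(J) = {epsilon, id, if, int}  (via G id)
FIRST(K) = {id, if, int}  (via G N)
FOLLOW(S) includes $ since S is the start symbol.
FOLLOW(G): in S->K N G int, G is followed by int with FIRST {int}; in J->G id, G is followed by id with FIRST {id}; in K->G N, G is followed by N with FIRST {id, int}. Thus FOLLOW(G) = {id, int}.
FOLLOW(S): in N->id S, the suffix after S is empty, so FOLLOW(S) ⊇ FOLLOW(N) = {$, id, if, int}; in G->S, the suffix after S is empty, so FOLLOW(S) ⊇ FOLLOW(G) = {id, int}. Thus FOLLOW(S) = {$, id, if, int}.
FOLLOW(K): in S->K N G int, K is followed by N G int with FIRST {id, int}; in S->int J K, the suffix after K is empty, so FOLLOW(K) ⊇ FOLLOW(S) = {$, id, if, int}. Thus FOLLOW(K) = {$, id, if, int}.
FOLLOW(J): in S->int J K, J is followed by K with FIRST {id, if, int}; in K->if J, the suffix after J is empty, so FOLLOW(J) ⊇ FOLLOW(K) = {$, id, if, int}. Thus FOLLOW(J) = {$, id, if, int}.
FOLLOW(N): in S->K N G int, N is followed by G int with FIRST {id, if, int}; in K->G N, the suffix after N is empty, so FOLLOW(N) ⊇ FOLLOW(K) = {$, id, if, int}. Thus FOLLOW(N) = {$, id, if, int}.

{$, id, if, int}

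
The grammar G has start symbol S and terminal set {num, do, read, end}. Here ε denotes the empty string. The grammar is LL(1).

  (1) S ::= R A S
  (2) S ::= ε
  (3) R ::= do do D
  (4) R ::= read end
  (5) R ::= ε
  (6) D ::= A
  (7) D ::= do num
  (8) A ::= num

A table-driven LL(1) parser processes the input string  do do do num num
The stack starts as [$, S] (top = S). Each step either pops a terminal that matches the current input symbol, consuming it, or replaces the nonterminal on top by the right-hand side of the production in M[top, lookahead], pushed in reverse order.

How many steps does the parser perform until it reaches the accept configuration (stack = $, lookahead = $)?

      Stack          Input               Action
   1  $ S            do do do num num $  expand S ::= R A S
   2  $ S A R        do do do num num $  expand R ::= do do D
   3  $ S A D do do  do do do num num $  match do
   4  $ S A D do     do do num num $     match do
   5  $ S A D        do num num $        expand D ::= do num
   6  $ S A num do   do num num $        match do
   7  $ S A num      num num $           match num
   8  $ S A          num $               expand A ::= num
   9  $ S num        num $               match num
  10  $ S            $                   expand S ::= ε
Accept reached after 10 steps.

10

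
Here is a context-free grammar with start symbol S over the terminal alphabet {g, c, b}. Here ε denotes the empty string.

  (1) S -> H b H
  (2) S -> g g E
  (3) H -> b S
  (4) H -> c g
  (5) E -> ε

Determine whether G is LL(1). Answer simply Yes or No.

Yes

FIRST(S) = {b, c, g}
FIRST(H) = {b, c}
FIRST(E) = {ε}
FOLLOW(S) = {$, b}
FOLLOW(H) = {$, b}
FOLLOW(E) = {$, b}
Each cell of M receives at most one production.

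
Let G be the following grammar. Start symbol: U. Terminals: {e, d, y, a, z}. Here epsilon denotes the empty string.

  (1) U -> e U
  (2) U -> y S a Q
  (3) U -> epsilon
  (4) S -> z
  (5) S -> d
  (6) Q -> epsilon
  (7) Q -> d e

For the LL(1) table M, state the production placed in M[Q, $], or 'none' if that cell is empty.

FIRST(U) = {epsilon, e, y}
FIRST(S) = {d, z}
FIRST(Q) = {epsilon, d}
FOLLOW(U) includes $ since U is the start symbol.
FOLLOW(U): in U->e U, the suffix after U is empty (adds nothing new). Thus FOLLOW(U) = {$}.
FOLLOW(Q): in U->y S a Q, the suffix after Q is empty, so FOLLOW(Q) ⊇ FOLLOW(U) = {$}. Thus FOLLOW(Q) = {$}.
For Q -> epsilon: FIRST(epsilon) = {epsilon}, so it goes in M[Q, t] for t ∈ {}; since epsilon ∈ FIRST, also for every t ∈ FOLLOW(Q) = {$}.
For Q -> d e: FIRST(d e) = {d}, so it goes in M[Q, t] for t ∈ {d}.

Q -> epsilon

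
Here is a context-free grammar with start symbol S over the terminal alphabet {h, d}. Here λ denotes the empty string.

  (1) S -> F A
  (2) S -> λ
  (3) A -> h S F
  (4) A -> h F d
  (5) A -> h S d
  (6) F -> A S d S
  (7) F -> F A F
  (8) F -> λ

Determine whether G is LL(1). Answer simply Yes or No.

FIRST(S) = {λ, h}
FIRST(A) = {h}
FIRST(F) = {λ, h}
FOLLOW(S) = {$, d, h}
FOLLOW(A) = {$, d, h}
FOLLOW(F) = {$, d, h}
Cell M[A, h] receives both A -> h S F and A -> h F d and A -> h S d — the grammar is not LL(1).

No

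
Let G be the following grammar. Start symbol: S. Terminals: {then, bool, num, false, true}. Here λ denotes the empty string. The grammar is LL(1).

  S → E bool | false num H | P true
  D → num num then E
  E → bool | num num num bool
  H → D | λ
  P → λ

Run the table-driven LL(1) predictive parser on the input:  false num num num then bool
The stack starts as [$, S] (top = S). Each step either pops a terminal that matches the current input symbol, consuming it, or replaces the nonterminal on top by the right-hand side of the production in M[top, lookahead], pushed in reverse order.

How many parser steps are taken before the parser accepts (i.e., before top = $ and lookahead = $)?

10

step 1: stack=$ S  input=false num num num then bool $  — expand S → false num H
step 2: stack=$ H num false  input=false num num num then bool $  — match false
step 3: stack=$ H num  input=num num num then bool $  — match num
step 4: stack=$ H  input=num num then bool $  — expand H → D
step 5: stack=$ D  input=num num then bool $  — expand D → num num then E
step 6: stack=$ E then num num  input=num num then bool $  — match num
step 7: stack=$ E then num  input=num then bool $  — match num
step 8: stack=$ E then  input=then bool $  — match then
step 9: stack=$ E  input=bool $  — expand E → bool
step 10: stack=$ bool  input=bool $  — match bool
Accept reached after 10 steps.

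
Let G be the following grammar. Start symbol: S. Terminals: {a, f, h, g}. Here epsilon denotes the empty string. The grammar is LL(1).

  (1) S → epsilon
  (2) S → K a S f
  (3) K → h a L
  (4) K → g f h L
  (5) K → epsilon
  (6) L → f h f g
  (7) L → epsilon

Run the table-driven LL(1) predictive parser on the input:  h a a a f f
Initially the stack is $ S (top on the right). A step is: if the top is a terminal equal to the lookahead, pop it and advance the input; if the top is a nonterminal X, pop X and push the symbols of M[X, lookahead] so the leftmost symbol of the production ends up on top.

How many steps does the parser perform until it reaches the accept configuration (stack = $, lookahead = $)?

      Stack          Input          Action
   1  $ S            h a a a f f $  expand S → K a S f
   2  $ f S a K      h a a a f f $  expand K → h a L
   3  $ f S a L a h  h a a a f f $  match h
   4  $ f S a L a    a a a f f $    match a
   5  $ f S a L      a a f f $      expand L → epsilon
   6  $ f S a        a a f f $      match a
   7  $ f S          a f f $        expand S → K a S f
   8  $ f f S a K    a f f $        expand K → epsilon
   9  $ f f S a      a f f $        match a
  10  $ f f S        f f $          expand S → epsilon
  11  $ f f          f f $          match f
  12  $ f            f $            match f
Accept reached after 12 steps.

12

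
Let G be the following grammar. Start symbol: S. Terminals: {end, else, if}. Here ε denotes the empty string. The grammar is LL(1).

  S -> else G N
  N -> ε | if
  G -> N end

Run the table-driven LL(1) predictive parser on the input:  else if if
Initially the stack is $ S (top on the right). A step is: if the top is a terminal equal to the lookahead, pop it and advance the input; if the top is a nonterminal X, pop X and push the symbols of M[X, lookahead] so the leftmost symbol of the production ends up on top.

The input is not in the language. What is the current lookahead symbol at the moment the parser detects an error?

if

     Stack       Input         Action
  1  $ S         else if if $  expand S -> else G N
  2  $ N G else  else if if $  match else
  3  $ N G       if if $       expand G -> N end
  4  $ N end N   if if $       expand N -> if
  5  $ N end if  if if $       match if
  6  $ N end     if $          error: top is terminal end but lookahead is if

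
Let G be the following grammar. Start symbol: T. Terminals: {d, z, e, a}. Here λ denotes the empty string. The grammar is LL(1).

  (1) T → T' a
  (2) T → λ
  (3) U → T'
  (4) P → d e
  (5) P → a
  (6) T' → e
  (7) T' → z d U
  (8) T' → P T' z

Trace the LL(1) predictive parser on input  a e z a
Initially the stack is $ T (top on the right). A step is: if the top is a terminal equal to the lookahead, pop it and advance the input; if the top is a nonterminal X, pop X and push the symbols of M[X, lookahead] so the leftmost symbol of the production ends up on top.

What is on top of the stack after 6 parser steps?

step 1: stack=$ T  input=a e z a $  — expand T → T' a
step 2: stack=$ a T'  input=a e z a $  — expand T' → P T' z
step 3: stack=$ a z T' P  input=a e z a $  — expand P → a
step 4: stack=$ a z T' a  input=a e z a $  — match a
step 5: stack=$ a z T'  input=e z a $  — expand T' → e
step 6: stack=$ a z e  input=e z a $  — match e
Stack after step 6: $ a z (top = z).

z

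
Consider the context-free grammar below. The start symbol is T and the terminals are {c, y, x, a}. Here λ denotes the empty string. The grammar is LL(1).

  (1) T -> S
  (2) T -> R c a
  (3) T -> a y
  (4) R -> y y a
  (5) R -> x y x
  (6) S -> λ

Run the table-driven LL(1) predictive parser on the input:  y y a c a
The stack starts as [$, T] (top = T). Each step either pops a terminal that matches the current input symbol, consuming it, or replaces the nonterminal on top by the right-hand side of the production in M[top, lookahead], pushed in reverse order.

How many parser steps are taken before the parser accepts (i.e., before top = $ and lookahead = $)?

7

     Stack        Input        Action
  1  $ T          y y a c a $  expand T -> R c a
  2  $ a c R      y y a c a $  expand R -> y y a
  3  $ a c a y y  y y a c a $  match y
  4  $ a c a y    y a c a $    match y
  5  $ a c a      a c a $      match a
  6  $ a c        c a $        match c
  7  $ a          a $          match a
Accept reached after 7 steps.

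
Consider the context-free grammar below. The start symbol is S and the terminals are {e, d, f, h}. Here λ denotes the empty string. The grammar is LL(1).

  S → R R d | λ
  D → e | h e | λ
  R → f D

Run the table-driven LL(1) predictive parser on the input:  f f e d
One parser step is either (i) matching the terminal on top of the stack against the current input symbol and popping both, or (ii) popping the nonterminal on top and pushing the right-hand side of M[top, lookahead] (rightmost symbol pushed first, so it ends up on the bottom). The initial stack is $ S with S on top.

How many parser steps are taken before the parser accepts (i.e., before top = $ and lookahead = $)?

9

step 1: stack=$ S  input=f f e d $  — expand S → R R d
step 2: stack=$ d R R  input=f f e d $  — expand R → f D
step 3: stack=$ d R D f  input=f f e d $  — match f
step 4: stack=$ d R D  input=f e d $  — expand D → λ
step 5: stack=$ d R  input=f e d $  — expand R → f D
step 6: stack=$ d D f  input=f e d $  — match f
step 7: stack=$ d D  input=e d $  — expand D → e
step 8: stack=$ d e  input=e d $  — match e
step 9: stack=$ d  input=d $  — match d
Accept reached after 9 steps.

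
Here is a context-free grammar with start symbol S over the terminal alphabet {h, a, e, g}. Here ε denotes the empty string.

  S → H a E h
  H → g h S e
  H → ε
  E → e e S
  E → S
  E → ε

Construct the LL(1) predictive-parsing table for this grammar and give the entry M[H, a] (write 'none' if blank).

FIRST(H): from H→g h S e we get {g}; from H→ε we get {ε}. So FIRST(H) = {ε, g}.
FIRST(S): from S→H a E h we get {a, g}. So FIRST(S) = {a, g}.
FIRST(E): from E→e e S we get {e}; from E→S we get {a, g}; from E→ε we get {ε}. So FIRST(E) = {ε, a, e, g}.
FOLLOW(S) includes $ since S is the start symbol.
FOLLOW(H): in S→H a E h, H is followed by a E h with FIRST {a}. Thus FOLLOW(H) = {a}.
For H → g h S e: FIRST(g h S e) = {g}, so it goes in M[H, t] for t ∈ {g}.
For H → ε: FIRST(ε) = {ε}, so it goes in M[H, t] for t ∈ {}; since ε ∈ FIRST, also for every t ∈ FOLLOW(H) = {a}.

H → ε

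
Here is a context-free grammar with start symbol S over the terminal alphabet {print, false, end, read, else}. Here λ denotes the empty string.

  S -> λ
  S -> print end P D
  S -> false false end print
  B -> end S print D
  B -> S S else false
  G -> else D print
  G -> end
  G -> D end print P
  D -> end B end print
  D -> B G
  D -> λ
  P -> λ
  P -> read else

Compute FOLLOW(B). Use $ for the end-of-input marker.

{else, end, false, print}

FIRST(S): from S->λ we get {λ}; from S->print end P D we get {print}; from S->false false end print we get {false}. So FIRST(S) = {λ, false, print}.
FIRST(P): from P->λ we get {λ}; from P->read else we get {read}. So FIRST(P) = {λ, read}.
FIRST(B): from B->end S print D we get {end}; from B->S S else false we get {else, false, print}. So FIRST(B) = {else, end, false, print}.
FIRST(D): from D->end B end print we get {end}; from D->B G we get {else, end, false, print}; from D->λ we get {λ}. So FIRST(D) = {λ, else, end, false, print}.
FIRST(G): from G->else D print we get {else}; from G->end we get {end}; from G->D end print P we get {else, end, false, print}. So FIRST(G) = {else, end, false, print}.
FOLLOW(S) includes $ since S is the start symbol.
FOLLOW(S): in B->end S print D, S is followed by print D with FIRST {print}; in B->S S else false (occurrence 1), S is followed by S else false with FIRST {else, false, print}; in B->S S else false (occurrence 2), S is followed by else false with FIRST {else}. Thus FOLLOW(S) = {$, else, false, print}.
FOLLOW(B): in D->end B end print, B is followed by end print with FIRST {end}; in D->B G, B is followed by G with FIRST {else, end, false, print}. Thus FOLLOW(B) = {else, end, false, print}.
FOLLOW(D): in S->print end P D, the suffix after D is empty, so FOLLOW(D) ⊇ FOLLOW(S) = {$, else, false, print}; in B->end S print D, the suffix after D is empty, so FOLLOW(D) ⊇ FOLLOW(B) = {else, end, false, print}; in G->else D print, D is followed by print with FIRST {print}; in G->D end print P, D is followed by end print P with FIRST {end}. Thus FOLLOW(D) = {$, else, end, false, print}.
FOLLOW(G): in D->B G, the suffix after G is empty, so FOLLOW(G) ⊇ FOLLOW(D) = {$, else, end, false, print}. Thus FOLLOW(G) = {$, else, end, false, print}.
FOLLOW(P): in S->print end P D, P is followed by D with FIRST {λ, else, end, false, print}; in S->print end P D, the suffix after P is nullable, so FOLLOW(P) ⊇ FOLLOW(S) = {$, else, false, print}; in G->D end print P, the suffix after P is empty, so FOLLOW(P) ⊇ FOLLOW(G) = {$, else, end, false, print}. Thus FOLLOW(P) = {$, else, end, false, print}.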